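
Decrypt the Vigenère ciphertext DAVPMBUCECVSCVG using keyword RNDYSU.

MNSRUHDPBEDYLID

Repeat the key across the ciphertext: RNDYSURNDYSURND
D(3)−R(17): -14≡12 → M
A(0)−N(13): -13≡13 → N
V(21)−D(3): 18 → S
P(15)−Y(24): -9≡17 → R
M(12)−S(18): -6≡20 → U
B(1)−U(20): -19≡7 → H
U(20)−R(17): 3 → D
C(2)−N(13): -11≡15 → P
E(4)−D(3): 1 → B
C(2)−Y(24): -22≡4 → E
V(21)−S(18): 3 → D
S(18)−U(20): -2≡24 → Y
C(2)−R(17): -15≡11 → L
V(21)−N(13): 8 → I
G(6)−D(3): 3 → D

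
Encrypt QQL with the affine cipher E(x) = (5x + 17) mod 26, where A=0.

TTU

Q(16): 5·16+17=97≡19 → T
Q(16): 5·16+17=97≡19 → T
L(11): 5·11+17=72≡20 → U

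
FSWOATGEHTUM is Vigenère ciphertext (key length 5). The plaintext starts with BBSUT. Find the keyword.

Subtract each crib letter from the matching ciphertext letter (mod 26):
F(5)−B(1)=4 → E
S(18)−B(1)=17 → R
W(22)−S(18)=4 → E
O(14)−U(20)=-6≡20 → U
A(0)−T(19)=-19≡7 → H

EREUH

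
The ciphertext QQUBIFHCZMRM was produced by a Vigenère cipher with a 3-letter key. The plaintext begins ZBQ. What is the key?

Subtract each crib letter from the matching ciphertext letter (mod 26):
Q(16)−Z(25)=-9≡17 → R
Q(16)−B(1)=15 → P
U(20)−Q(16)=4 → E

RPE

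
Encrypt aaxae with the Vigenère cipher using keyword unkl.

unhly

Repeat the key across the message: unklu
a(0)+u(20): 20 → u
a(0)+n(13): 13 → n
x(23)+k(10): 33≡7 → h
a(0)+l(11): 11 → l
e(4)+u(20): 24 → y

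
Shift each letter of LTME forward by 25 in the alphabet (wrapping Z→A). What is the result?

KSLD

L(11): 11+25=36≡10 → K
T(19): 19+25=44≡18 → S
M(12): 12+25=37≡11 → L
E(4): 4+25=29≡3 → D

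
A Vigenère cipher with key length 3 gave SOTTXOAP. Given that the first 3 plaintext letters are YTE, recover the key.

Subtract each crib letter from the matching ciphertext letter (mod 26):
S(18)−Y(24)=-6≡20 → U
O(14)−T(19)=-5≡21 → V
T(19)−E(4)=15 → P

UVP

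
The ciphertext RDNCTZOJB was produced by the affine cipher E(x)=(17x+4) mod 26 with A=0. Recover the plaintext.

NDZGHPWLJ

The inverse of 17 mod 26 is 23, since 17·23=391≡1. Apply D(y)=23·(y−4) mod 26:
R(17): 23·(17−4)=299≡13 → N
D(3): 23·(3−4)=-23≡3 → D
N(13): 23·(13−4)=207≡25 → Z
C(2): 23·(2−4)=-46≡6 → G
T(19): 23·(19−4)=345≡7 → H
Z(25): 23·(25−4)=483≡15 → P
O(14): 23·(14−4)=230≡22 → W
J(9): 23·(9−4)=115≡11 → L
B(1): 23·(1−4)=-69≡9 → J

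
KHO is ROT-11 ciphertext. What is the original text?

K(10): 10−11=-1≡25 → Z
H(7): 7−11=-4≡22 → W
O(14): 14−11=3 → D

ZWD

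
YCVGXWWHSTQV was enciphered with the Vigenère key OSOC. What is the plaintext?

Repeat the key across the ciphertext: OSOCOSOCOSOC
Y(24)−O(14): 10 → K
C(2)−S(18): -16≡10 → K
V(21)−O(14): 7 → H
G(6)−C(2): 4 → E
X(23)−O(14): 9 → J
W(22)−S(18): 4 → E
W(22)−O(14): 8 → I
H(7)−C(2): 5 → F
S(18)−O(14): 4 → E
T(19)−S(18): 1 → B
Q(16)−O(14): 2 → C
V(21)−C(2): 19 → T

KKHEJEIFEBCT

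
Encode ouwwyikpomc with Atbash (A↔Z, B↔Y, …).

lfddbrpklnx

o(14) → l(11)
u(20) → f(5)
w(22) → d(3)
w(22) → d(3)
y(24) → b(1)
i(8) → r(17)
k(10) → p(15)
p(15) → k(10)
o(14) → l(11)
m(12) → n(13)
c(2) → x(23)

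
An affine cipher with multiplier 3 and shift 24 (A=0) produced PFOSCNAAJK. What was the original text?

XLOYKFSSVE

The inverse of 3 mod 26 is 9, since 3·9=27≡1. Apply D(y)=9·(y−24) mod 26:
P(15): 9·(15−24)=-81≡23 → X
F(5): 9·(5−24)=-171≡11 → L
O(14): 9·(14−24)=-90≡14 → O
S(18): 9·(18−24)=-54≡24 → Y
C(2): 9·(2−24)=-198≡10 → K
N(13): 9·(13−24)=-99≡5 → F
A(0): 9·(0−24)=-216≡18 → S
A(0): 9·(0−24)=-216≡18 → S
J(9): 9·(9−24)=-135≡21 → V
K(10): 9·(10−24)=-126≡4 → E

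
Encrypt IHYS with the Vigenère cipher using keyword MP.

UWKH

Repeat the key across the message: MPMP
I(8)+M(12): 20 → U
H(7)+P(15): 22 → W
Y(24)+M(12): 36≡10 → K
S(18)+P(15): 33≡7 → H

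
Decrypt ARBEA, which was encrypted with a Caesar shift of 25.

BSCFB

A(0): 0−25=-25≡1 → B
R(17): 17−25=-8≡18 → S
B(1): 1−25=-24≡2 → C
E(4): 4−25=-21≡5 → F
A(0): 0−25=-25≡1 → B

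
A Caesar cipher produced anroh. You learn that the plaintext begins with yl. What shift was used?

From the crib: a(0)−y(24)=-24≡2, so the shift is 2.

2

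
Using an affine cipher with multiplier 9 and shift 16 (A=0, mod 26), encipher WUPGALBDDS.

W(22): 9·22+16=214≡6 → G
U(20): 9·20+16=196≡14 → O
P(15): 9·15+16=151≡21 → V
G(6): 9·6+16=70≡18 → S
A(0): 9·0+16=16 → Q
L(11): 9·11+16=115≡11 → L
B(1): 9·1+16=25 → Z
D(3): 9·3+16=43≡17 → R
D(3): 9·3+16=43≡17 → R
S(18): 9·18+16=178≡22 → W

GOVSQLZRRW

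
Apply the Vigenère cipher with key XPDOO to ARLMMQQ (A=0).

XGOAANF

Repeat the key across the message: XPDOOXP
A(0)+X(23): 23 → X
R(17)+P(15): 32≡6 → G
L(11)+D(3): 14 → O
M(12)+O(14): 26≡0 → A
M(12)+O(14): 26≡0 → A
Q(16)+X(23): 39≡13 → N
Q(16)+P(15): 31≡5 → F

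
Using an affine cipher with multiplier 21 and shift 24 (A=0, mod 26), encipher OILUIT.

GKVCKH

O(14): 21·14+24=318≡6 → G
I(8): 21·8+24=192≡10 → K
L(11): 21·11+24=255≡21 → V
U(20): 21·20+24=444≡2 → C
I(8): 21·8+24=192≡10 → K
T(19): 21·19+24=423≡7 → H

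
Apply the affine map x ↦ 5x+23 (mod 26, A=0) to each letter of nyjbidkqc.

knqclmvzh

n(13): 5·13+23=88≡10 → k
y(24): 5·24+23=143≡13 → n
j(9): 5·9+23=68≡16 → q
b(1): 5·1+23=28≡2 → c
i(8): 5·8+23=63≡11 → l
d(3): 5·3+23=38≡12 → m
k(10): 5·10+23=73≡21 → v
q(16): 5·16+23=103≡25 → z
c(2): 5·2+23=33≡7 → h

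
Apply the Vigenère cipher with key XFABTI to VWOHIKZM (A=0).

Repeat the key across the message: XFABTIXF
V(21)+X(23): 44≡18 → S
W(22)+F(5): 27≡1 → B
O(14)+A(0): 14 → O
H(7)+B(1): 8 → I
I(8)+T(19): 27≡1 → B
K(10)+I(8): 18 → S
Z(25)+X(23): 48≡22 → W
M(12)+F(5): 17 → R

SBOIBSWR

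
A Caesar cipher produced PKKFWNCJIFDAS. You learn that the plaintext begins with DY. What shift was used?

From the crib: P(15)−D(3)=12, so the shift is 12.

12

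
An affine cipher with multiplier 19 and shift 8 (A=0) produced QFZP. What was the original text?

The inverse of 19 mod 26 is 11, since 19·11=209≡1. Apply D(y)=11·(y−8) mod 26:
Q(16): 11·(16−8)=88≡10 → K
F(5): 11·(5−8)=-33≡19 → T
Z(25): 11·(25−8)=187≡5 → F
P(15): 11·(15−8)=77≡25 → Z

KTFZ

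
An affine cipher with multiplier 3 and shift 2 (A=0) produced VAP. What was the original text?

The inverse of 3 mod 26 is 9, since 3·9=27≡1. Apply D(y)=9·(y−2) mod 26:
V(21): 9·(21−2)=171≡15 → P
A(0): 9·(0−2)=-18≡8 → I
P(15): 9·(15−2)=117≡13 → N

PIN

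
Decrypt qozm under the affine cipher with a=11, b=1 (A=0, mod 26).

znob

The inverse of 11 mod 26 is 19, since 11·19=209≡1. Apply D(y)=19·(y−1) mod 26:
q(16): 19·(16−1)=285≡25 → z
o(14): 19·(14−1)=247≡13 → n
z(25): 19·(25−1)=456≡14 → o
m(12): 19·(12−1)=209≡1 → b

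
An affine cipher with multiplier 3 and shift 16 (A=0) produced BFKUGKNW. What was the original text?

The inverse of 3 mod 26 is 9, since 3·9=27≡1. Apply D(y)=9·(y−16) mod 26:
B(1): 9·(1−16)=-135≡21 → V
F(5): 9·(5−16)=-99≡5 → F
K(10): 9·(10−16)=-54≡24 → Y
U(20): 9·(20−16)=36≡10 → K
G(6): 9·(6−16)=-90≡14 → O
K(10): 9·(10−16)=-54≡24 → Y
N(13): 9·(13−16)=-27≡25 → Z
W(22): 9·(22−16)=54≡2 → C

VFYKOYZC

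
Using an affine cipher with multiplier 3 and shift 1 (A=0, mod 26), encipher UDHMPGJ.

JKWLUTC

U(20): 3·20+1=61≡9 → J
D(3): 3·3+1=10 → K
H(7): 3·7+1=22 → W
M(12): 3·12+1=37≡11 → L
P(15): 3·15+1=46≡20 → U
G(6): 3·6+1=19 → T
J(9): 3·9+1=28≡2 → C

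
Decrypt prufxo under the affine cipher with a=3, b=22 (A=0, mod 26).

phidjg

The inverse of 3 mod 26 is 9, since 3·9=27≡1. Apply D(y)=9·(y−22) mod 26:
p(15): 9·(15−22)=-63≡15 → p
r(17): 9·(17−22)=-45≡7 → h
u(20): 9·(20−22)=-18≡8 → i
f(5): 9·(5−22)=-153≡3 → d
x(23): 9·(23−22)=9 → j
o(14): 9·(14−22)=-72≡6 → g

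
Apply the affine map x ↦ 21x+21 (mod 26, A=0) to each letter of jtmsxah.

cenjkvm

j(9): 21·9+21=210≡2 → c
t(19): 21·19+21=420≡4 → e
m(12): 21·12+21=273≡13 → n
s(18): 21·18+21=399≡9 → j
x(23): 21·23+21=504≡10 → k
a(0): 21·0+21=21 → v
h(7): 21·7+21=168≡12 → m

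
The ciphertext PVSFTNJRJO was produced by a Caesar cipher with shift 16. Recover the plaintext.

ZFCPDXTBTY

P(15): 15−16=-1≡25 → Z
V(21): 21−16=5 → F
S(18): 18−16=2 → C
F(5): 5−16=-11≡15 → P
T(19): 19−16=3 → D
N(13): 13−16=-3≡23 → X
J(9): 9−16=-7≡19 → T
R(17): 17−16=1 → B
J(9): 9−16=-7≡19 → T
O(14): 14−16=-2≡24 → Y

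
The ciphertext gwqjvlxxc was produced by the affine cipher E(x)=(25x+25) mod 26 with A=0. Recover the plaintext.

tdjqeoccx

The inverse of 25 mod 26 is 25, since 25·25=625≡1. Apply D(y)=25·(y−25) mod 26:
g(6): 25·(6−25)=-475≡19 → t
w(22): 25·(22−25)=-75≡3 → d
q(16): 25·(16−25)=-225≡9 → j
j(9): 25·(9−25)=-400≡16 → q
v(21): 25·(21−25)=-100≡4 → e
l(11): 25·(11−25)=-350≡14 → o
x(23): 25·(23−25)=-50≡2 → c
x(23): 25·(23−25)=-50≡2 → c
c(2): 25·(2−25)=-575≡23 → x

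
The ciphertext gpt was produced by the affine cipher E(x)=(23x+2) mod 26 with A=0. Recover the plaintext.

qnd

The inverse of 23 mod 26 is 17, since 23·17=391≡1. Apply D(y)=17·(y−2) mod 26:
g(6): 17·(6−2)=68≡16 → q
p(15): 17·(15−2)=221≡13 → n
t(19): 17·(19−2)=289≡3 → d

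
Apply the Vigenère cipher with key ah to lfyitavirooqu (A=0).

Repeat the key across the message: ahahahahahaha
l(11)+a(0): 11 → l
f(5)+h(7): 12 → m
y(24)+a(0): 24 → y
i(8)+h(7): 15 → p
t(19)+a(0): 19 → t
a(0)+h(7): 7 → h
v(21)+a(0): 21 → v
i(8)+h(7): 15 → p
r(17)+a(0): 17 → r
o(14)+h(7): 21 → v
o(14)+a(0): 14 → o
q(16)+h(7): 23 → x
u(20)+a(0): 20 → u

lmypthvprvoxu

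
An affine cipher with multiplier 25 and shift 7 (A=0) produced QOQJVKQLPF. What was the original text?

The inverse of 25 mod 26 is 25, since 25·25=625≡1. Apply D(y)=25·(y−7) mod 26:
Q(16): 25·(16−7)=225≡17 → R
O(14): 25·(14−7)=175≡19 → T
Q(16): 25·(16−7)=225≡17 → R
J(9): 25·(9−7)=50≡24 → Y
V(21): 25·(21−7)=350≡12 → M
K(10): 25·(10−7)=75≡23 → X
Q(16): 25·(16−7)=225≡17 → R
L(11): 25·(11−7)=100≡22 → W
P(15): 25·(15−7)=200≡18 → S
F(5): 25·(5−7)=-50≡2 → C

RTRYMXRWSC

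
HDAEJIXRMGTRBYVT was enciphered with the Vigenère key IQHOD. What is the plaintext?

ZNTQGAHKYDLBUKSL

Repeat the key across the ciphertext: IQHODIQHODIQHODI
H(7)−I(8): -1≡25 → Z
D(3)−Q(16): -13≡13 → N
A(0)−H(7): -7≡19 → T
E(4)−O(14): -10≡16 → Q
J(9)−D(3): 6 → G
I(8)−I(8): 0 → A
X(23)−Q(16): 7 → H
R(17)−H(7): 10 → K
M(12)−O(14): -2≡24 → Y
G(6)−D(3): 3 → D
T(19)−I(8): 11 → L
R(17)−Q(16): 1 → B
B(1)−H(7): -6≡20 → U
Y(24)−O(14): 10 → K
V(21)−D(3): 18 → S
T(19)−I(8): 11 → L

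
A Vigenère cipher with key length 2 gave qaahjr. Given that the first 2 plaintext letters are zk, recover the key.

rq

Subtract each crib letter from the matching ciphertext letter (mod 26):
q(16)−z(25)=-9≡17 → r
a(0)−k(10)=-10≡16 → q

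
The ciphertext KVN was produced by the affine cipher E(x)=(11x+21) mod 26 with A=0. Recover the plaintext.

The inverse of 11 mod 26 is 19, since 11·19=209≡1. Apply D(y)=19·(y−21) mod 26:
K(10): 19·(10−21)=-209≡25 → Z
V(21): 19·(21−21)=0 → A
N(13): 19·(13−21)=-152≡4 → E

ZAE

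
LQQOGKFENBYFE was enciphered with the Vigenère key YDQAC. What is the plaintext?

Repeat the key across the ciphertext: YDQACYDQACYDQ
L(11)−Y(24): -13≡13 → N
Q(16)−D(3): 13 → N
Q(16)−Q(16): 0 → A
O(14)−A(0): 14 → O
G(6)−C(2): 4 → E
K(10)−Y(24): -14≡12 → M
F(5)−D(3): 2 → C
E(4)−Q(16): -12≡14 → O
N(13)−A(0): 13 → N
B(1)−C(2): -1≡25 → Z
Y(24)−Y(24): 0 → A
F(5)−D(3): 2 → C
E(4)−Q(16): -12≡14 → O

NNAOEMCONZACO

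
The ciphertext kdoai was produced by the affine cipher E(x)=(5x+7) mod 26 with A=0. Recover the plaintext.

lurjv

The inverse of 5 mod 26 is 21, since 5·21=105≡1. Apply D(y)=21·(y−7) mod 26:
k(10): 21·(10−7)=63≡11 → l
d(3): 21·(3−7)=-84≡20 → u
o(14): 21·(14−7)=147≡17 → r
a(0): 21·(0−7)=-147≡9 → j
i(8): 21·(8−7)=21 → v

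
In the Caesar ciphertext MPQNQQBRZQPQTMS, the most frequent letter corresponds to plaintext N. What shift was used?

The most frequent ciphertext letter is Q (appears 5 times).
Q is position 16; N is position 13.
Shift = 3.

3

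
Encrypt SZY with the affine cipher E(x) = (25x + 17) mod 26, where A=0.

S(18): 25·18+17=467≡25 → Z
Z(25): 25·25+17=642≡18 → S
Y(24): 25·24+17=617≡19 → T

ZST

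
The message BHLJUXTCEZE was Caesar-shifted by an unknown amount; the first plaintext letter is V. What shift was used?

6

From the crib: B(1)−V(21)=-20≡6, so the shift is 6.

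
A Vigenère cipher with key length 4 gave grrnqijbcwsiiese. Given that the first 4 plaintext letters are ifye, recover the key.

ymtj

Subtract each crib letter from the matching ciphertext letter (mod 26):
g(6)−i(8)=-2≡24 → y
r(17)−f(5)=12 → m
r(17)−y(24)=-7≡19 → t
n(13)−e(4)=9 → j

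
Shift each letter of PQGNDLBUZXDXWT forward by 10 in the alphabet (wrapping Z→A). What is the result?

ZAQXNVLEJHNHGD

P(15): 15+10=25 → Z
Q(16): 16+10=26≡0 → A
G(6): 6+10=16 → Q
N(13): 13+10=23 → X
D(3): 3+10=13 → N
L(11): 11+10=21 → V
B(1): 1+10=11 → L
U(20): 20+10=30≡4 → E
Z(25): 25+10=35≡9 → J
X(23): 23+10=33≡7 → H
D(3): 3+10=13 → N
X(23): 23+10=33≡7 → H
W(22): 22+10=32≡6 → G
T(19): 19+10=29≡3 → D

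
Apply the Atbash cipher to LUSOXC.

L(11) → O(14)
U(20) → F(5)
S(18) → H(7)
O(14) → L(11)
X(23) → C(2)
C(2) → X(23)

OFHLCX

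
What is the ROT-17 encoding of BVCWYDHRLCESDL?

SMTNPUYICTVJUC

B(1): 1+17=18 → S
V(21): 21+17=38≡12 → M
C(2): 2+17=19 → T
W(22): 22+17=39≡13 → N
Y(24): 24+17=41≡15 → P
D(3): 3+17=20 → U
H(7): 7+17=24 → Y
R(17): 17+17=34≡8 → I
L(11): 11+17=28≡2 → C
C(2): 2+17=19 → T
E(4): 4+17=21 → V
S(18): 18+17=35≡9 → J
D(3): 3+17=20 → U
L(11): 11+17=28≡2 → C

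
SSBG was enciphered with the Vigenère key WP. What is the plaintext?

Repeat the key across the ciphertext: WPWP
S(18)−W(22): -4≡22 → W
S(18)−P(15): 3 → D
B(1)−W(22): -21≡5 → F
G(6)−P(15): -9≡17 → R

WDFR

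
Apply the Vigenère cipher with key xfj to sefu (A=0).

Repeat the key across the message: xfjx
s(18)+x(23): 41≡15 → p
e(4)+f(5): 9 → j
f(5)+j(9): 14 → o
u(20)+x(23): 43≡17 → r

pjor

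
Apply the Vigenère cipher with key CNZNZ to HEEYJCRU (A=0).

JRDLIEET

Repeat the key across the message: CNZNZCNZ
H(7)+C(2): 9 → J
E(4)+N(13): 17 → R
E(4)+Z(25): 29≡3 → D
Y(24)+N(13): 37≡11 → L
J(9)+Z(25): 34≡8 → I
C(2)+C(2): 4 → E
R(17)+N(13): 30≡4 → E
U(20)+Z(25): 45≡19 → T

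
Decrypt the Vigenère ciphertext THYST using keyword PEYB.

Repeat the key across the ciphertext: PEYBP
T(19)−P(15): 4 → E
H(7)−E(4): 3 → D
Y(24)−Y(24): 0 → A
S(18)−B(1): 17 → R
T(19)−P(15): 4 → E

EDARE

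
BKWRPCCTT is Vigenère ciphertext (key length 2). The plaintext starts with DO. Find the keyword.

YW

Subtract each crib letter from the matching ciphertext letter (mod 26):
B(1)−D(3)=-2≡24 → Y
K(10)−O(14)=-4≡22 → W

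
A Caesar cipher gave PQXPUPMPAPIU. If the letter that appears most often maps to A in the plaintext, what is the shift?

The most frequent ciphertext letter is P (appears 5 times).
P is position 15; A is position 0.
Shift = 15.

15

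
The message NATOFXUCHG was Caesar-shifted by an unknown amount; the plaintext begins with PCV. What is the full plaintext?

From the crib: N(13)−P(15)=-2≡24, so the shift is 24.
Subtract 24 from each ciphertext letter:
N(13): 13−24=-11≡15 → P
A(0): 0−24=-24≡2 → C
T(19): 19−24=-5≡21 → V
O(14): 14−24=-10≡16 → Q
F(5): 5−24=-19≡7 → H
X(23): 23−24=-1≡25 → Z
U(20): 20−24=-4≡22 → W
C(2): 2−24=-22≡4 → E
H(7): 7−24=-17≡9 → J
G(6): 6−24=-18≡8 → I

PCVQHZWEJI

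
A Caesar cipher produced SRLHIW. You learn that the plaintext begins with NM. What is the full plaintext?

From the crib: S(18)−N(13)=5, so the shift is 5.
Subtract 5 from each ciphertext letter:
S(18): 18−5=13 → N
R(17): 17−5=12 → M
L(11): 11−5=6 → G
H(7): 7−5=2 → C
I(8): 8−5=3 → D
W(22): 22−5=17 → R

NMGCDR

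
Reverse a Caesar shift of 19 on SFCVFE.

S(18): 18−19=-1≡25 → Z
F(5): 5−19=-14≡12 → M
C(2): 2−19=-17≡9 → J
V(21): 21−19=2 → C
F(5): 5−19=-14≡12 → M
E(4): 4−19=-15≡11 → L

ZMJCML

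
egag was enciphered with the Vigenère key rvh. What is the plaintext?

nltp

Repeat the key across the ciphertext: rvhr
e(4)−r(17): -13≡13 → n
g(6)−v(21): -15≡11 → l
a(0)−h(7): -7≡19 → t
g(6)−r(17): -11≡15 → p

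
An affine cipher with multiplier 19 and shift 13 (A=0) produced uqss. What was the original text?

The inverse of 19 mod 26 is 11, since 19·11=209≡1. Apply D(y)=11·(y−13) mod 26:
u(20): 11·(20−13)=77≡25 → z
q(16): 11·(16−13)=33≡7 → h
s(18): 11·(18−13)=55≡3 → d
s(18): 11·(18−13)=55≡3 → d

zhdd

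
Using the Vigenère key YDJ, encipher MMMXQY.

Repeat the key across the message: YDJYDJ
M(12)+Y(24): 36≡10 → K
M(12)+D(3): 15 → P
M(12)+J(9): 21 → V
X(23)+Y(24): 47≡21 → V
Q(16)+D(3): 19 → T
Y(24)+J(9): 33≡7 → H

KPVVTH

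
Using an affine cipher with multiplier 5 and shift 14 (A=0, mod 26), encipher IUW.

CKU

I(8): 5·8+14=54≡2 → C
U(20): 5·20+14=114≡10 → K
W(22): 5·22+14=124≡20 → U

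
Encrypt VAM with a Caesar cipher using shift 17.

V(21): 21+17=38≡12 → M
A(0): 0+17=17 → R
M(12): 12+17=29≡3 → D

MRD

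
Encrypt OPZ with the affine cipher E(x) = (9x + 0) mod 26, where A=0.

O(14): 9·14+0=126≡22 → W
P(15): 9·15+0=135≡5 → F
Z(25): 9·25+0=225≡17 → R

WFR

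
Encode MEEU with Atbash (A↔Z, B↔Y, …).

NVVF

M(12) → N(13)
E(4) → V(21)
E(4) → V(21)
U(20) → F(5)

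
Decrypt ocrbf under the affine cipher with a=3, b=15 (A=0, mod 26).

The inverse of 3 mod 26 is 9, since 3·9=27≡1. Apply D(y)=9·(y−15) mod 26:
o(14): 9·(14−15)=-9≡17 → r
c(2): 9·(2−15)=-117≡13 → n
r(17): 9·(17−15)=18 → s
b(1): 9·(1−15)=-126≡4 → e
f(5): 9·(5−15)=-90≡14 → o

rnseo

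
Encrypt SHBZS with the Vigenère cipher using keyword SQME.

KXNDK

Repeat the key across the message: SQMES
S(18)+S(18): 36≡10 → K
H(7)+Q(16): 23 → X
B(1)+M(12): 13 → N
Z(25)+E(4): 29≡3 → D
S(18)+S(18): 36≡10 → K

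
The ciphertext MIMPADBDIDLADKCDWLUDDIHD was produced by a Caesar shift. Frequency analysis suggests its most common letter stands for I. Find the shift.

21

The most frequent ciphertext letter is D (appears 8 times).
D is position 3; I is position 8.
Shift = -5≡21.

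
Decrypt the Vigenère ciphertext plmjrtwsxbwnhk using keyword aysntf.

Repeat the key across the ciphertext: aysntfaysntfay
p(15)−a(0): 15 → p
l(11)−y(24): -13≡13 → n
m(12)−s(18): -6≡20 → u
j(9)−n(13): -4≡22 → w
r(17)−t(19): -2≡24 → y
t(19)−f(5): 14 → o
w(22)−a(0): 22 → w
s(18)−y(24): -6≡20 → u
x(23)−s(18): 5 → f
b(1)−n(13): -12≡14 → o
w(22)−t(19): 3 → d
n(13)−f(5): 8 → i
h(7)−a(0): 7 → h
k(10)−y(24): -14≡12 → m

pnuwyowufodihm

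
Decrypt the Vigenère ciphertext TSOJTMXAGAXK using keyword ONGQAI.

FFITTEJNAKXC

Repeat the key across the ciphertext: ONGQAIONGQAI
T(19)−O(14): 5 → F
S(18)−N(13): 5 → F
O(14)−G(6): 8 → I
J(9)−Q(16): -7≡19 → T
T(19)−A(0): 19 → T
M(12)−I(8): 4 → E
X(23)−O(14): 9 → J
A(0)−N(13): -13≡13 → N
G(6)−G(6): 0 → A
A(0)−Q(16): -16≡10 → K
X(23)−A(0): 23 → X
K(10)−I(8): 2 → C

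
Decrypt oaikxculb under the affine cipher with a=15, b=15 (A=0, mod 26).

The inverse of 15 mod 26 is 7, since 15·7=105≡1. Apply D(y)=7·(y−15) mod 26:
o(14): 7·(14−15)=-7≡19 → t
a(0): 7·(0−15)=-105≡25 → z
i(8): 7·(8−15)=-49≡3 → d
k(10): 7·(10−15)=-35≡17 → r
x(23): 7·(23−15)=56≡4 → e
c(2): 7·(2−15)=-91≡13 → n
u(20): 7·(20−15)=35≡9 → j
l(11): 7·(11−15)=-28≡24 → y
b(1): 7·(1−15)=-98≡6 → g

tzdrenjyg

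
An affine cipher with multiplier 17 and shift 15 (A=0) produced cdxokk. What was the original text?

The inverse of 17 mod 26 is 23, since 17·23=391≡1. Apply D(y)=23·(y−15) mod 26:
c(2): 23·(2−15)=-299≡13 → n
d(3): 23·(3−15)=-276≡10 → k
x(23): 23·(23−15)=184≡2 → c
o(14): 23·(14−15)=-23≡3 → d
k(10): 23·(10−15)=-115≡15 → p
k(10): 23·(10−15)=-115≡15 → p

nkcdpp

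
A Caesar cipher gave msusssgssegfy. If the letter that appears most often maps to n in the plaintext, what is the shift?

The most frequent ciphertext letter is s (appears 6 times).
s is position 18; n is position 13.
Shift = 5.

5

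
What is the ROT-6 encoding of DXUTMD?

JDAZSJ

D(3): 3+6=9 → J
X(23): 23+6=29≡3 → D
U(20): 20+6=26≡0 → A
T(19): 19+6=25 → Z
M(12): 12+6=18 → S
D(3): 3+6=9 → J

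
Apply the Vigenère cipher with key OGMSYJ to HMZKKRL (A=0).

VSLCIAZ

Repeat the key across the message: OGMSYJO
H(7)+O(14): 21 → V
M(12)+G(6): 18 → S
Z(25)+M(12): 37≡11 → L
K(10)+S(18): 28≡2 → C
K(10)+Y(24): 34≡8 → I
R(17)+J(9): 26≡0 → A
L(11)+O(14): 25 → Z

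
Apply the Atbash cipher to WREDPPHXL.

W(22) → D(3)
R(17) → I(8)
E(4) → V(21)
D(3) → W(22)
P(15) → K(10)
P(15) → K(10)
H(7) → S(18)
X(23) → C(2)
L(11) → O(14)

DIVWKKSCO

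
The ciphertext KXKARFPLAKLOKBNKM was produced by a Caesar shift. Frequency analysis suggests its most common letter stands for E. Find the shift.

The most frequent ciphertext letter is K (appears 5 times).
K is position 10; E is position 4.
Shift = 6.

6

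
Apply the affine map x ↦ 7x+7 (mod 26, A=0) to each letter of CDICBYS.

C(2): 7·2+7=21 → V
D(3): 7·3+7=28≡2 → C
I(8): 7·8+7=63≡11 → L
C(2): 7·2+7=21 → V
B(1): 7·1+7=14 → O
Y(24): 7·24+7=175≡19 → T
S(18): 7·18+7=133≡3 → D

VCLVOTD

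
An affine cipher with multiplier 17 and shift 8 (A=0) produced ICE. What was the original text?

ASM

The inverse of 17 mod 26 is 23, since 17·23=391≡1. Apply D(y)=23·(y−8) mod 26:
I(8): 23·(8−8)=0 → A
C(2): 23·(2−8)=-138≡18 → S
E(4): 23·(4−8)=-92≡12 → M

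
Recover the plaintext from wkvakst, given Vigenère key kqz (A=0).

Repeat the key across the ciphertext: kqzkqzk
w(22)−k(10): 12 → m
k(10)−q(16): -6≡20 → u
v(21)−z(25): -4≡22 → w
a(0)−k(10): -10≡16 → q
k(10)−q(16): -6≡20 → u
s(18)−z(25): -7≡19 → t
t(19)−k(10): 9 → j

muwqutj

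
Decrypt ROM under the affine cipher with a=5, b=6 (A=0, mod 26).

XMW

The inverse of 5 mod 26 is 21, since 5·21=105≡1. Apply D(y)=21·(y−6) mod 26:
R(17): 21·(17−6)=231≡23 → X
O(14): 21·(14−6)=168≡12 → M
M(12): 21·(12−6)=126≡22 → W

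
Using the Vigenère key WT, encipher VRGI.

Repeat the key across the message: WTWT
V(21)+W(22): 43≡17 → R
R(17)+T(19): 36≡10 → K
G(6)+W(22): 28≡2 → C
I(8)+T(19): 27≡1 → B

RKCB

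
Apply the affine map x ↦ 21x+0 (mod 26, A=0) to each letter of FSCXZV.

F(5): 21·5+0=105≡1 → B
S(18): 21·18+0=378≡14 → O
C(2): 21·2+0=42≡16 → Q
X(23): 21·23+0=483≡15 → P
Z(25): 21·25+0=525≡5 → F
V(21): 21·21+0=441≡25 → Z

BOQPFZ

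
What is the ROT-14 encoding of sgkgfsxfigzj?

s(18): 18+14=32≡6 → g
g(6): 6+14=20 → u
k(10): 10+14=24 → y
g(6): 6+14=20 → u
f(5): 5+14=19 → t
s(18): 18+14=32≡6 → g
x(23): 23+14=37≡11 → l
f(5): 5+14=19 → t
i(8): 8+14=22 → w
g(6): 6+14=20 → u
z(25): 25+14=39≡13 → n
j(9): 9+14=23 → x

guyutgltwunx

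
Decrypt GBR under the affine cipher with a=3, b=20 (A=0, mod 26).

ELZ

The inverse of 3 mod 26 is 9, since 3·9=27≡1. Apply D(y)=9·(y−20) mod 26:
G(6): 9·(6−20)=-126≡4 → E
B(1): 9·(1−20)=-171≡11 → L
R(17): 9·(17−20)=-27≡25 → Z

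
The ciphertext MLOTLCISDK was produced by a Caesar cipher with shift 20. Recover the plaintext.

SRUZRIOYJQ

M(12): 12−20=-8≡18 → S
L(11): 11−20=-9≡17 → R
O(14): 14−20=-6≡20 → U
T(19): 19−20=-1≡25 → Z
L(11): 11−20=-9≡17 → R
C(2): 2−20=-18≡8 → I
I(8): 8−20=-12≡14 → O
S(18): 18−20=-2≡24 → Y
D(3): 3−20=-17≡9 → J
K(10): 10−20=-10≡16 → Q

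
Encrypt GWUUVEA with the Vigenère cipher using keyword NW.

TSHQIAN

Repeat the key across the message: NWNWNWN
G(6)+N(13): 19 → T
W(22)+W(22): 44≡18 → S
U(20)+N(13): 33≡7 → H
U(20)+W(22): 42≡16 → Q
V(21)+N(13): 34≡8 → I
E(4)+W(22): 26≡0 → A
A(0)+N(13): 13 → N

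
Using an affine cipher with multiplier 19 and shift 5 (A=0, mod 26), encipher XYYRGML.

ATTQPZG

X(23): 19·23+5=442≡0 → A
Y(24): 19·24+5=461≡19 → T
Y(24): 19·24+5=461≡19 → T
R(17): 19·17+5=328≡16 → Q
G(6): 19·6+5=119≡15 → P
M(12): 19·12+5=233≡25 → Z
L(11): 19·11+5=214≡6 → G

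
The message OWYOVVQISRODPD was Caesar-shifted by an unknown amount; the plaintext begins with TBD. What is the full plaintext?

TBDTAAVNXWTIUI

From the crib: O(14)−T(19)=-5≡21, so the shift is 21.
Subtract 21 from each ciphertext letter:
O(14): 14−21=-7≡19 → T
W(22): 22−21=1 → B
Y(24): 24−21=3 → D
O(14): 14−21=-7≡19 → T
V(21): 21−21=0 → A
V(21): 21−21=0 → A
Q(16): 16−21=-5≡21 → V
I(8): 8−21=-13≡13 → N
S(18): 18−21=-3≡23 → X
R(17): 17−21=-4≡22 → W
O(14): 14−21=-7≡19 → T
D(3): 3−21=-18≡8 → I
P(15): 15−21=-6≡20 → U
D(3): 3−21=-18≡8 → I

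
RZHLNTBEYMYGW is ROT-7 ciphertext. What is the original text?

R(17): 17−7=10 → K
Z(25): 25−7=18 → S
H(7): 7−7=0 → A
L(11): 11−7=4 → E
N(13): 13−7=6 → G
T(19): 19−7=12 → M
B(1): 1−7=-6≡20 → U
E(4): 4−7=-3≡23 → X
Y(24): 24−7=17 → R
M(12): 12−7=5 → F
Y(24): 24−7=17 → R
G(6): 6−7=-1≡25 → Z
W(22): 22−7=15 → P

KSAEGMUXRFRZP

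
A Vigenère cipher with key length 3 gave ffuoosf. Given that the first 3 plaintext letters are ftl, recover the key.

Subtract each crib letter from the matching ciphertext letter (mod 26):
f(5)−f(5)=0 → a
f(5)−t(19)=-14≡12 → m
u(20)−l(11)=9 → j

amj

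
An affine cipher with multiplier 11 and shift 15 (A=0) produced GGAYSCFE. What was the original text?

LLBPFNSZ

The inverse of 11 mod 26 is 19, since 11·19=209≡1. Apply D(y)=19·(y−15) mod 26:
G(6): 19·(6−15)=-171≡11 → L
G(6): 19·(6−15)=-171≡11 → L
A(0): 19·(0−15)=-285≡1 → B
Y(24): 19·(24−15)=171≡15 → P
S(18): 19·(18−15)=57≡5 → F
C(2): 19·(2−15)=-247≡13 → N
F(5): 19·(5−15)=-190≡18 → S
E(4): 19·(4−15)=-209≡25 → Z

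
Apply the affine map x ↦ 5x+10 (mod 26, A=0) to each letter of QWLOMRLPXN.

Q(16): 5·16+10=90≡12 → M
W(22): 5·22+10=120≡16 → Q
L(11): 5·11+10=65≡13 → N
O(14): 5·14+10=80≡2 → C
M(12): 5·12+10=70≡18 → S
R(17): 5·17+10=95≡17 → R
L(11): 5·11+10=65≡13 → N
P(15): 5·15+10=85≡7 → H
X(23): 5·23+10=125≡21 → V
N(13): 5·13+10=75≡23 → X

MQNCSRNHVX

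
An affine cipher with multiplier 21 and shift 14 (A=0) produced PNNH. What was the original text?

FVVR

The inverse of 21 mod 26 is 5, since 21·5=105≡1. Apply D(y)=5·(y−14) mod 26:
P(15): 5·(15−14)=5 → F
N(13): 5·(13−14)=-5≡21 → V
N(13): 5·(13−14)=-5≡21 → V
H(7): 5·(7−14)=-35≡17 → R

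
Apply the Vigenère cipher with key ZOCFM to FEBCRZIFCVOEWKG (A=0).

ESDHDYWHHHNSYPS

Repeat the key across the message: ZOCFMZOCFMZOCFM
F(5)+Z(25): 30≡4 → E
E(4)+O(14): 18 → S
B(1)+C(2): 3 → D
C(2)+F(5): 7 → H
R(17)+M(12): 29≡3 → D
Z(25)+Z(25): 50≡24 → Y
I(8)+O(14): 22 → W
F(5)+C(2): 7 → H
C(2)+F(5): 7 → H
V(21)+M(12): 33≡7 → H
O(14)+Z(25): 39≡13 → N
E(4)+O(14): 18 → S
W(22)+C(2): 24 → Y
K(10)+F(5): 15 → P
G(6)+M(12): 18 → S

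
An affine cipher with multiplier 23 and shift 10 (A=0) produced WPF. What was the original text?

The inverse of 23 mod 26 is 17, since 23·17=391≡1. Apply D(y)=17·(y−10) mod 26:
W(22): 17·(22−10)=204≡22 → W
P(15): 17·(15−10)=85≡7 → H
F(5): 17·(5−10)=-85≡19 → T

WHT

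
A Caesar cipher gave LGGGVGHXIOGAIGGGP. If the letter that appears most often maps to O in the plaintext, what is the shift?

The most frequent ciphertext letter is G (appears 8 times).
G is position 6; O is position 14.
Shift = -8≡18.

18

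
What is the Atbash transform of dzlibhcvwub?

d(3) → w(22)
z(25) → a(0)
l(11) → o(14)
i(8) → r(17)
b(1) → y(24)
h(7) → s(18)
c(2) → x(23)
v(21) → e(4)
w(22) → d(3)
u(20) → f(5)
b(1) → y(24)

waorysxedfy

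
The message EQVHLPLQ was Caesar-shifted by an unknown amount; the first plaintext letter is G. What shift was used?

24

From the crib: E(4)−G(6)=-2≡24, so the shift is 24.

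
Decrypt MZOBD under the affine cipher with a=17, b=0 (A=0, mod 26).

The inverse of 17 mod 26 is 23, since 17·23=391≡1. Apply D(y)=23·(y−0) mod 26:
M(12): 23·(12−0)=276≡16 → Q
Z(25): 23·(25−0)=575≡3 → D
O(14): 23·(14−0)=322≡10 → K
B(1): 23·(1−0)=23 → X
D(3): 23·(3−0)=69≡17 → R

QDKXR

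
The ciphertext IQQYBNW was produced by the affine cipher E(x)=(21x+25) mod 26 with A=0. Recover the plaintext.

THHVKSL

The inverse of 21 mod 26 is 5, since 21·5=105≡1. Apply D(y)=5·(y−25) mod 26:
I(8): 5·(8−25)=-85≡19 → T
Q(16): 5·(16−25)=-45≡7 → H
Q(16): 5·(16−25)=-45≡7 → H
Y(24): 5·(24−25)=-5≡21 → V
B(1): 5·(1−25)=-120≡10 → K
N(13): 5·(13−25)=-60≡18 → S
W(22): 5·(22−25)=-15≡11 → L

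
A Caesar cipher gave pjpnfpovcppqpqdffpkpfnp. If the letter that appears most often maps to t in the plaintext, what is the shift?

The most frequent ciphertext letter is p (appears 9 times).
p is position 15; t is position 19.
Shift = -4≡22.

22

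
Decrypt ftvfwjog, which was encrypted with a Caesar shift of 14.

rfhrivas

f(5): 5−14=-9≡17 → r
t(19): 19−14=5 → f
v(21): 21−14=7 → h
f(5): 5−14=-9≡17 → r
w(22): 22−14=8 → i
j(9): 9−14=-5≡21 → v
o(14): 14−14=0 → a
g(6): 6−14=-8≡18 → s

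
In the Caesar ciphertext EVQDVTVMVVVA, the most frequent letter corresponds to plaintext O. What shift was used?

The most frequent ciphertext letter is V (appears 6 times).
V is position 21; O is position 14.
Shift = 7.

7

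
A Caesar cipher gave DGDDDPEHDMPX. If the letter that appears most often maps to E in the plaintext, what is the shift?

25

The most frequent ciphertext letter is D (appears 5 times).
D is position 3; E is position 4.
Shift = -1≡25.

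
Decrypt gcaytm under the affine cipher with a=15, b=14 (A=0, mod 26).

The inverse of 15 mod 26 is 7, since 15·7=105≡1. Apply D(y)=7·(y−14) mod 26:
g(6): 7·(6−14)=-56≡22 → w
c(2): 7·(2−14)=-84≡20 → u
a(0): 7·(0−14)=-98≡6 → g
y(24): 7·(24−14)=70≡18 → s
t(19): 7·(19−14)=35≡9 → j
m(12): 7·(12−14)=-14≡12 → m

wugsjm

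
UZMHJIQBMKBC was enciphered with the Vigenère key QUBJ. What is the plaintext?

Repeat the key across the ciphertext: QUBJQUBJQUBJ
U(20)−Q(16): 4 → E
Z(25)−U(20): 5 → F
M(12)−B(1): 11 → L
H(7)−J(9): -2≡24 → Y
J(9)−Q(16): -7≡19 → T
I(8)−U(20): -12≡14 → O
Q(16)−B(1): 15 → P
B(1)−J(9): -8≡18 → S
M(12)−Q(16): -4≡22 → W
K(10)−U(20): -10≡16 → Q
B(1)−B(1): 0 → A
C(2)−J(9): -7≡19 → T

EFLYTOPSWQAT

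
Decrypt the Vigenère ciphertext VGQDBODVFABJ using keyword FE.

QCLZWKYRAWWF

Repeat the key across the ciphertext: FEFEFEFEFEFE
V(21)−F(5): 16 → Q
G(6)−E(4): 2 → C
Q(16)−F(5): 11 → L
D(3)−E(4): -1≡25 → Z
B(1)−F(5): -4≡22 → W
O(14)−E(4): 10 → K
D(3)−F(5): -2≡24 → Y
V(21)−E(4): 17 → R
F(5)−F(5): 0 → A
A(0)−E(4): -4≡22 → W
B(1)−F(5): -4≡22 → W
J(9)−E(4): 5 → F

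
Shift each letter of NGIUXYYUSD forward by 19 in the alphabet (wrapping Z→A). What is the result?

GZBNQRRNLW

N(13): 13+19=32≡6 → G
G(6): 6+19=25 → Z
I(8): 8+19=27≡1 → B
U(20): 20+19=39≡13 → N
X(23): 23+19=42≡16 → Q
Y(24): 24+19=43≡17 → R
Y(24): 24+19=43≡17 → R
U(20): 20+19=39≡13 → N
S(18): 18+19=37≡11 → L
D(3): 3+19=22 → W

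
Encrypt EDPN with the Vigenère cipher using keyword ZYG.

DBVM

Repeat the key across the message: ZYGZ
E(4)+Z(25): 29≡3 → D
D(3)+Y(24): 27≡1 → B
P(15)+G(6): 21 → V
N(13)+Z(25): 38≡12 → M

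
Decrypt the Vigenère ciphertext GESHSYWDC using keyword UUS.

Repeat the key across the ciphertext: UUSUUSUUS
G(6)−U(20): -14≡12 → M
E(4)−U(20): -16≡10 → K
S(18)−S(18): 0 → A
H(7)−U(20): -13≡13 → N
S(18)−U(20): -2≡24 → Y
Y(24)−S(18): 6 → G
W(22)−U(20): 2 → C
D(3)−U(20): -17≡9 → J
C(2)−S(18): -16≡10 → K

MKANYGCJK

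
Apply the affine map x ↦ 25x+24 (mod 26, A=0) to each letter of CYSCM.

WAGWM

C(2): 25·2+24=74≡22 → W
Y(24): 25·24+24=624≡0 → A
S(18): 25·18+24=474≡6 → G
C(2): 25·2+24=74≡22 → W
M(12): 25·12+24=324≡12 → M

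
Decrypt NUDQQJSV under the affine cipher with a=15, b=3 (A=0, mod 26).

The inverse of 15 mod 26 is 7, since 15·7=105≡1. Apply D(y)=7·(y−3) mod 26:
N(13): 7·(13−3)=70≡18 → S
U(20): 7·(20−3)=119≡15 → P
D(3): 7·(3−3)=0 → A
Q(16): 7·(16−3)=91≡13 → N
Q(16): 7·(16−3)=91≡13 → N
J(9): 7·(9−3)=42≡16 → Q
S(18): 7·(18−3)=105≡1 → B
V(21): 7·(21−3)=126≡22 → W

SPANNQBW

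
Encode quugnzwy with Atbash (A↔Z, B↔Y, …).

jfftmadb

q(16) → j(9)
u(20) → f(5)
u(20) → f(5)
g(6) → t(19)
n(13) → m(12)
z(25) → a(0)
w(22) → d(3)
y(24) → b(1)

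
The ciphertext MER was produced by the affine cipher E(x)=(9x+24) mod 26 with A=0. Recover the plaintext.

The inverse of 9 mod 26 is 3, since 9·3=27≡1. Apply D(y)=3·(y−24) mod 26:
M(12): 3·(12−24)=-36≡16 → Q
E(4): 3·(4−24)=-60≡18 → S
R(17): 3·(17−24)=-21≡5 → F

QSF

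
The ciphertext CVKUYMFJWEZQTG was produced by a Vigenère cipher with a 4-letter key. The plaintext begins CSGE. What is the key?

Subtract each crib letter from the matching ciphertext letter (mod 26):
C(2)−C(2)=0 → A
V(21)−S(18)=3 → D
K(10)−G(6)=4 → E
U(20)−E(4)=16 → Q

ADEQ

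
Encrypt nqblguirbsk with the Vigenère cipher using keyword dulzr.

qkmkxxccajn

Repeat the key across the message: dulzrdulzrd
n(13)+d(3): 16 → q
q(16)+u(20): 36≡10 → k
b(1)+l(11): 12 → m
l(11)+z(25): 36≡10 → k
g(6)+r(17): 23 → x
u(20)+d(3): 23 → x
i(8)+u(20): 28≡2 → c
r(17)+l(11): 28≡2 → c
b(1)+z(25): 26≡0 → a
s(18)+r(17): 35≡9 → j
k(10)+d(3): 13 → n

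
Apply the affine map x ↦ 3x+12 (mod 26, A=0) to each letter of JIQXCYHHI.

J(9): 3·9+12=39≡13 → N
I(8): 3·8+12=36≡10 → K
Q(16): 3·16+12=60≡8 → I
X(23): 3·23+12=81≡3 → D
C(2): 3·2+12=18 → S
Y(24): 3·24+12=84≡6 → G
H(7): 3·7+12=33≡7 → H
H(7): 3·7+12=33≡7 → H
I(8): 3·8+12=36≡10 → K

NKIDSGHHK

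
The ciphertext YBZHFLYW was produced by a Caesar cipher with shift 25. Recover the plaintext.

Y(24): 24−25=-1≡25 → Z
B(1): 1−25=-24≡2 → C
Z(25): 25−25=0 → A
H(7): 7−25=-18≡8 → I
F(5): 5−25=-20≡6 → G
L(11): 11−25=-14≡12 → M
Y(24): 24−25=-1≡25 → Z
W(22): 22−25=-3≡23 → X

ZCAIGMZX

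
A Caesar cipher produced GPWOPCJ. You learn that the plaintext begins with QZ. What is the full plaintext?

From the crib: G(6)−Q(16)=-10≡16, so the shift is 16.
Subtract 16 from each ciphertext letter:
G(6): 6−16=-10≡16 → Q
P(15): 15−16=-1≡25 → Z
W(22): 22−16=6 → G
O(14): 14−16=-2≡24 → Y
P(15): 15−16=-1≡25 → Z
C(2): 2−16=-14≡12 → M
J(9): 9−16=-7≡19 → T

QZGYZMT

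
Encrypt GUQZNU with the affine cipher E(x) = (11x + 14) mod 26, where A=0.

CAIDBA

G(6): 11·6+14=80≡2 → C
U(20): 11·20+14=234≡0 → A
Q(16): 11·16+14=190≡8 → I
Z(25): 11·25+14=289≡3 → D
N(13): 11·13+14=157≡1 → B
U(20): 11·20+14=234≡0 → A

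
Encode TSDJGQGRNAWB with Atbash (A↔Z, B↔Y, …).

T(19) → G(6)
S(18) → H(7)
D(3) → W(22)
J(9) → Q(16)
G(6) → T(19)
Q(16) → J(9)
G(6) → T(19)
R(17) → I(8)
N(13) → M(12)
A(0) → Z(25)
W(22) → D(3)
B(1) → Y(24)

GHWQTJTIMZDY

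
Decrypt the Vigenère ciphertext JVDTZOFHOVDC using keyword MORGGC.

XHMNTMTTXPXA

Repeat the key across the ciphertext: MORGGCMORGGC
J(9)−M(12): -3≡23 → X
V(21)−O(14): 7 → H
D(3)−R(17): -14≡12 → M
T(19)−G(6): 13 → N
Z(25)−G(6): 19 → T
O(14)−C(2): 12 → M
F(5)−M(12): -7≡19 → T
H(7)−O(14): -7≡19 → T
O(14)−R(17): -3≡23 → X
V(21)−G(6): 15 → P
D(3)−G(6): -3≡23 → X
C(2)−C(2): 0 → A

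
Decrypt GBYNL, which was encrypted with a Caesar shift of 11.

G(6): 6−11=-5≡21 → V
B(1): 1−11=-10≡16 → Q
Y(24): 24−11=13 → N
N(13): 13−11=2 → C
L(11): 11−11=0 → A

VQNCA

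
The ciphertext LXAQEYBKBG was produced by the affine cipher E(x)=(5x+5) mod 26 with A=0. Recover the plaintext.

The inverse of 5 mod 26 is 21, since 5·21=105≡1. Apply D(y)=21·(y−5) mod 26:
L(11): 21·(11−5)=126≡22 → W
X(23): 21·(23−5)=378≡14 → O
A(0): 21·(0−5)=-105≡25 → Z
Q(16): 21·(16−5)=231≡23 → X
E(4): 21·(4−5)=-21≡5 → F
Y(24): 21·(24−5)=399≡9 → J
B(1): 21·(1−5)=-84≡20 → U
K(10): 21·(10−5)=105≡1 → B
B(1): 21·(1−5)=-84≡20 → U
G(6): 21·(6−5)=21 → V

WOZXFJUBUV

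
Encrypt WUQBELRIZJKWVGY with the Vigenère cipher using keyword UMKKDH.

Repeat the key across the message: UMKKDHUMKKDHUMK
W(22)+U(20): 42≡16 → Q
U(20)+M(12): 32≡6 → G
Q(16)+K(10): 26≡0 → A
B(1)+K(10): 11 → L
E(4)+D(3): 7 → H
L(11)+H(7): 18 → S
R(17)+U(20): 37≡11 → L
I(8)+M(12): 20 → U
Z(25)+K(10): 35≡9 → J
J(9)+K(10): 19 → T
K(10)+D(3): 13 → N
W(22)+H(7): 29≡3 → D
V(21)+U(20): 41≡15 → P
G(6)+M(12): 18 → S
Y(24)+K(10): 34≡8 → I

QGALHSLUJTNDPSI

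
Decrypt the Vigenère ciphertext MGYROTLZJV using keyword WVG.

QLSVTNPEDZ

Repeat the key across the ciphertext: WVGWVGWVGW
M(12)−W(22): -10≡16 → Q
G(6)−V(21): -15≡11 → L
Y(24)−G(6): 18 → S
R(17)−W(22): -5≡21 → V
O(14)−V(21): -7≡19 → T
T(19)−G(6): 13 → N
L(11)−W(22): -11≡15 → P
Z(25)−V(21): 4 → E
J(9)−G(6): 3 → D
V(21)−W(22): -1≡25 → Z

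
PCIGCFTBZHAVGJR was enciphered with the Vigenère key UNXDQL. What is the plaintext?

Repeat the key across the ciphertext: UNXDQLUNXDQLUNX
P(15)−U(20): -5≡21 → V
C(2)−N(13): -11≡15 → P
I(8)−X(23): -15≡11 → L
G(6)−D(3): 3 → D
C(2)−Q(16): -14≡12 → M
F(5)−L(11): -6≡20 → U
T(19)−U(20): -1≡25 → Z
B(1)−N(13): -12≡14 → O
Z(25)−X(23): 2 → C
H(7)−D(3): 4 → E
A(0)−Q(16): -16≡10 → K
V(21)−L(11): 10 → K
G(6)−U(20): -14≡12 → M
J(9)−N(13): -4≡22 → W
R(17)−X(23): -6≡20 → U

VPLDMUZOCEKKMWU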